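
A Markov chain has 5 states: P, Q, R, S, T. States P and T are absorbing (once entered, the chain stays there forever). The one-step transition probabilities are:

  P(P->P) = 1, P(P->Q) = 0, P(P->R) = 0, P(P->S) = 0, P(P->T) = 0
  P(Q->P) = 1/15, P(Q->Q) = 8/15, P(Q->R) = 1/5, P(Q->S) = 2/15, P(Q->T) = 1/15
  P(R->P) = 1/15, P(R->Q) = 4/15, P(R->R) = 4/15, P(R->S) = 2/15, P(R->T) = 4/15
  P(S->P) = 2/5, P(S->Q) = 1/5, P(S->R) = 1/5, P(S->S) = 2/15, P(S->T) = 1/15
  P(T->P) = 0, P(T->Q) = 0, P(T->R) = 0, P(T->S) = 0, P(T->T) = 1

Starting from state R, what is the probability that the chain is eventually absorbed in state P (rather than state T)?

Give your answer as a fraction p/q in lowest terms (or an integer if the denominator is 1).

Answer: 55/139

Derivation:
Let a_i = P(absorbed in P | start in state i).
Boundary conditions: a_P = 1, a_T = 0.
For each transient state i, a_i = sum_j P(i->j) * a_j:
  a_Q = 1/15*a_P + 8/15*a_Q + 1/5*a_R + 2/15*a_S + 1/15*a_T
  a_R = 1/15*a_P + 4/15*a_Q + 4/15*a_R + 2/15*a_S + 4/15*a_T
  a_S = 2/5*a_P + 1/5*a_Q + 1/5*a_R + 2/15*a_S + 1/15*a_T

Substituting a_P = 1 and a_T = 0, rearrange to (I - Q) a = r where r[i] = P(i -> P):
  [7/15, -1/5, -2/15] . (a_Q, a_R, a_S) = 1/15
  [-4/15, 11/15, -2/15] . (a_Q, a_R, a_S) = 1/15
  [-1/5, -1/5, 13/15] . (a_Q, a_R, a_S) = 2/5

Solving yields:
  a_Q = 70/139
  a_R = 55/139
  a_S = 93/139

Starting state is R, so the absorption probability is a_R = 55/139.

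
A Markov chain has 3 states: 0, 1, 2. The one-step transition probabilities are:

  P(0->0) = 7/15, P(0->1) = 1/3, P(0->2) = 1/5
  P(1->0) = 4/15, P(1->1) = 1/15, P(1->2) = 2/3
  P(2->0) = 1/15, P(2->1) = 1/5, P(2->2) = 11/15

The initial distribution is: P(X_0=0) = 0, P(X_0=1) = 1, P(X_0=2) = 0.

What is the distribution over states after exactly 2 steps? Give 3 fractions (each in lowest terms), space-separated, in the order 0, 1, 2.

Answer: 14/75 17/75 44/75

Derivation:
Propagating the distribution step by step (d_{t+1} = d_t * P):
d_0 = (0=0, 1=1, 2=0)
  d_1[0] = 0*7/15 + 1*4/15 + 0*1/15 = 4/15
  d_1[1] = 0*1/3 + 1*1/15 + 0*1/5 = 1/15
  d_1[2] = 0*1/5 + 1*2/3 + 0*11/15 = 2/3
d_1 = (0=4/15, 1=1/15, 2=2/3)
  d_2[0] = 4/15*7/15 + 1/15*4/15 + 2/3*1/15 = 14/75
  d_2[1] = 4/15*1/3 + 1/15*1/15 + 2/3*1/5 = 17/75
  d_2[2] = 4/15*1/5 + 1/15*2/3 + 2/3*11/15 = 44/75
d_2 = (0=14/75, 1=17/75, 2=44/75)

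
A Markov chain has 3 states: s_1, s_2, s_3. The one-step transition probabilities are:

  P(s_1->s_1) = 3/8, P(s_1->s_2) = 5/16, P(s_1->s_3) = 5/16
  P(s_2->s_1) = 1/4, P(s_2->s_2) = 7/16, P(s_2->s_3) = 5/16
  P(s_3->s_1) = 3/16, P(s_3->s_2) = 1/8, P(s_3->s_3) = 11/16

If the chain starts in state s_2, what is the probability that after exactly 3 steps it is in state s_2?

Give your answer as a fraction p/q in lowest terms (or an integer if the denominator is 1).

Computing P^3 by repeated multiplication:
P^1 =
  s_1: [3/8, 5/16, 5/16]
  s_2: [1/4, 7/16, 5/16]
  s_3: [3/16, 1/8, 11/16]
P^2 =
  s_1: [71/256, 75/256, 55/128]
  s_2: [67/256, 79/256, 55/128]
  s_3: [59/256, 51/256, 73/128]
P^3 =
  s_1: [33/128, 275/1024, 485/1024]
  s_2: [131/512, 277/1024, 485/1024]
  s_3: [249/1024, 59/256, 539/1024]

(P^3)[s_2 -> s_2] = 277/1024

Answer: 277/1024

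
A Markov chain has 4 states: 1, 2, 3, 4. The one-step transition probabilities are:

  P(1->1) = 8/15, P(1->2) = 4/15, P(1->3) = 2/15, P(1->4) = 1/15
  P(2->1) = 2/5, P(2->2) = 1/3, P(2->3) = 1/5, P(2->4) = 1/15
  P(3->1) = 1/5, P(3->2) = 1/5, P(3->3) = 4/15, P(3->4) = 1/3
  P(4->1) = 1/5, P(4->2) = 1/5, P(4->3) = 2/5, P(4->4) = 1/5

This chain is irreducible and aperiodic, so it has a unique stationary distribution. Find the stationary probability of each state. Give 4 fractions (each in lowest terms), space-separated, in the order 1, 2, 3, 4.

Answer: 48/127 33/127 471/2159 311/2159

Derivation:
The stationary distribution satisfies pi = pi * P, i.e.:
  pi_1 = 8/15*pi_1 + 2/5*pi_2 + 1/5*pi_3 + 1/5*pi_4
  pi_2 = 4/15*pi_1 + 1/3*pi_2 + 1/5*pi_3 + 1/5*pi_4
  pi_3 = 2/15*pi_1 + 1/5*pi_2 + 4/15*pi_3 + 2/5*pi_4
  pi_4 = 1/15*pi_1 + 1/15*pi_2 + 1/3*pi_3 + 1/5*pi_4
with normalization: pi_1 + pi_2 + pi_3 + pi_4 = 1.

Using the first 3 balance equations plus normalization, the linear system A*pi = b is:
  [-7/15, 2/5, 1/5, 1/5] . pi = 0
  [4/15, -2/3, 1/5, 1/5] . pi = 0
  [2/15, 1/5, -11/15, 2/5] . pi = 0
  [1, 1, 1, 1] . pi = 1

Solving yields:
  pi_1 = 48/127
  pi_2 = 33/127
  pi_3 = 471/2159
  pi_4 = 311/2159

Verification (pi * P):
  48/127*8/15 + 33/127*2/5 + 471/2159*1/5 + 311/2159*1/5 = 48/127 = pi_1  (ok)
  48/127*4/15 + 33/127*1/3 + 471/2159*1/5 + 311/2159*1/5 = 33/127 = pi_2  (ok)
  48/127*2/15 + 33/127*1/5 + 471/2159*4/15 + 311/2159*2/5 = 471/2159 = pi_3  (ok)
  48/127*1/15 + 33/127*1/15 + 471/2159*1/3 + 311/2159*1/5 = 311/2159 = pi_4  (ok)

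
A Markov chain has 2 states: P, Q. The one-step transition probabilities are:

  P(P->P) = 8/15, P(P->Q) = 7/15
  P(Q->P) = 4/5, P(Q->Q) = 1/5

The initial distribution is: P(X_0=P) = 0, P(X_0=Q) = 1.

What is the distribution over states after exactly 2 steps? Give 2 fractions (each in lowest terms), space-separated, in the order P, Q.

Propagating the distribution step by step (d_{t+1} = d_t * P):
d_0 = (P=0, Q=1)
  d_1[P] = 0*8/15 + 1*4/5 = 4/5
  d_1[Q] = 0*7/15 + 1*1/5 = 1/5
d_1 = (P=4/5, Q=1/5)
  d_2[P] = 4/5*8/15 + 1/5*4/5 = 44/75
  d_2[Q] = 4/5*7/15 + 1/5*1/5 = 31/75
d_2 = (P=44/75, Q=31/75)

Answer: 44/75 31/75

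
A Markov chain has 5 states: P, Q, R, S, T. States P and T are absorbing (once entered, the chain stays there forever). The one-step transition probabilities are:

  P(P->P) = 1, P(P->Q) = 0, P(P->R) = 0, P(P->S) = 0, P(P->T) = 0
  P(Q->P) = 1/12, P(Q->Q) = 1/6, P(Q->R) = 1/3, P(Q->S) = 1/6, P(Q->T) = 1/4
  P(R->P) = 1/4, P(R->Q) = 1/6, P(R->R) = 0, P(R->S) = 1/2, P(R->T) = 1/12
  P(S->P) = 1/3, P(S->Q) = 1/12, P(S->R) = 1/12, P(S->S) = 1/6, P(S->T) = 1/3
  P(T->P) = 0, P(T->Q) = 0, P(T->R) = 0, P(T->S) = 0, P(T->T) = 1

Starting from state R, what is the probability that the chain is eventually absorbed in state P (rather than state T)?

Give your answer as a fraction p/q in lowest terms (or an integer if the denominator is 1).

Answer: 4/7

Derivation:
Let a_i = P(absorbed in P | start in state i).
Boundary conditions: a_P = 1, a_T = 0.
For each transient state i, a_i = sum_j P(i->j) * a_j:
  a_Q = 1/12*a_P + 1/6*a_Q + 1/3*a_R + 1/6*a_S + 1/4*a_T
  a_R = 1/4*a_P + 1/6*a_Q + 0*a_R + 1/2*a_S + 1/12*a_T
  a_S = 1/3*a_P + 1/12*a_Q + 1/12*a_R + 1/6*a_S + 1/3*a_T

Substituting a_P = 1 and a_T = 0, rearrange to (I - Q) a = r where r[i] = P(i -> P):
  [5/6, -1/3, -1/6] . (a_Q, a_R, a_S) = 1/12
  [-1/6, 1, -1/2] . (a_Q, a_R, a_S) = 1/4
  [-1/12, -1/12, 5/6] . (a_Q, a_R, a_S) = 1/3

Solving yields:
  a_Q = 3/7
  a_R = 4/7
  a_S = 1/2

Starting state is R, so the absorption probability is a_R = 4/7.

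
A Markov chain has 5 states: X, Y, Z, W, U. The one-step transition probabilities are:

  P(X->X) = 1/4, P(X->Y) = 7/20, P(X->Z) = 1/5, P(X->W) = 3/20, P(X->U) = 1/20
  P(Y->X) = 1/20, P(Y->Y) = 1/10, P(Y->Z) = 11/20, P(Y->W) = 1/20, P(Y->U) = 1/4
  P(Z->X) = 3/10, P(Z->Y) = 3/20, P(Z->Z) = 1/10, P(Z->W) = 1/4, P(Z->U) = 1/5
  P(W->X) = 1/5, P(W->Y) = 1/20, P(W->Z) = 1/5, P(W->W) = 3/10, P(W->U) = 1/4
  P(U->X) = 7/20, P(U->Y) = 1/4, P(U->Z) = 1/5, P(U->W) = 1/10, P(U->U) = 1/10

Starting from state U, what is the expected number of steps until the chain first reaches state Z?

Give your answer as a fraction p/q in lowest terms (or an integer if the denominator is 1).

Answer: 23540/6491

Derivation:
Let h_i = expected steps to first reach Z from state i.
Boundary: h_Z = 0.
First-step equations for the other states:
  h_X = 1 + 1/4*h_X + 7/20*h_Y + 1/5*h_Z + 3/20*h_W + 1/20*h_U
  h_Y = 1 + 1/20*h_X + 1/10*h_Y + 11/20*h_Z + 1/20*h_W + 1/4*h_U
  h_W = 1 + 1/5*h_X + 1/20*h_Y + 1/5*h_Z + 3/10*h_W + 1/4*h_U
  h_U = 1 + 7/20*h_X + 1/4*h_Y + 1/5*h_Z + 1/10*h_W + 1/10*h_U

Substituting h_Z = 0 and rearranging gives the linear system (I - Q) h = 1:
  [3/4, -7/20, -3/20, -1/20] . (h_X, h_Y, h_W, h_U) = 1
  [-1/20, 9/10, -1/20, -1/4] . (h_X, h_Y, h_W, h_U) = 1
  [-1/5, -1/20, 7/10, -1/4] . (h_X, h_Y, h_W, h_U) = 1
  [-7/20, -1/4, -1/10, 9/10] . (h_X, h_Y, h_W, h_U) = 1

Solving yields:
  h_X = 22980/6491
  h_Y = 16440/6491
  h_W = 25420/6491
  h_U = 23540/6491

Starting state is U, so the expected hitting time is h_U = 23540/6491.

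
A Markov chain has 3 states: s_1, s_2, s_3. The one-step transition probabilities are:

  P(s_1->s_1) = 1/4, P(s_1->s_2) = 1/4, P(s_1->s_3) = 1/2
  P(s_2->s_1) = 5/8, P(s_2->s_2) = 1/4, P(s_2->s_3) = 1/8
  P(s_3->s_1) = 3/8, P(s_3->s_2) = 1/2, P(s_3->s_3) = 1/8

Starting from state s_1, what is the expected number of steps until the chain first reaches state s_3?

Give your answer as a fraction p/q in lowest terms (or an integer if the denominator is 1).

Answer: 32/13

Derivation:
Let h_i = expected steps to first reach s_3 from state i.
Boundary: h_s_3 = 0.
First-step equations for the other states:
  h_s_1 = 1 + 1/4*h_s_1 + 1/4*h_s_2 + 1/2*h_s_3
  h_s_2 = 1 + 5/8*h_s_1 + 1/4*h_s_2 + 1/8*h_s_3

Substituting h_s_3 = 0 and rearranging gives the linear system (I - Q) h = 1:
  [3/4, -1/4] . (h_s_1, h_s_2) = 1
  [-5/8, 3/4] . (h_s_1, h_s_2) = 1

Solving yields:
  h_s_1 = 32/13
  h_s_2 = 44/13

Starting state is s_1, so the expected hitting time is h_s_1 = 32/13.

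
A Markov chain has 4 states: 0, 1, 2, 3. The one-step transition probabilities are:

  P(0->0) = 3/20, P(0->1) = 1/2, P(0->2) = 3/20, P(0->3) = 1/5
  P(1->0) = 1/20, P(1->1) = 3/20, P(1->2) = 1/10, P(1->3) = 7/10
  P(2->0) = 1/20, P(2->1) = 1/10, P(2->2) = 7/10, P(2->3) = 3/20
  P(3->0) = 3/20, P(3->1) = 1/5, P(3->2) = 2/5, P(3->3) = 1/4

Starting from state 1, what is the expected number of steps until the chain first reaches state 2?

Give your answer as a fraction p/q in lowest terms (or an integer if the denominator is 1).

Answer: 10840/2593

Derivation:
Let h_i = expected steps to first reach 2 from state i.
Boundary: h_2 = 0.
First-step equations for the other states:
  h_0 = 1 + 3/20*h_0 + 1/2*h_1 + 3/20*h_2 + 1/5*h_3
  h_1 = 1 + 1/20*h_0 + 3/20*h_1 + 1/10*h_2 + 7/10*h_3
  h_3 = 1 + 3/20*h_0 + 1/5*h_1 + 2/5*h_2 + 1/4*h_3

Substituting h_2 = 0 and rearranging gives the linear system (I - Q) h = 1:
  [17/20, -1/2, -1/5] . (h_0, h_1, h_3) = 1
  [-1/20, 17/20, -7/10] . (h_0, h_1, h_3) = 1
  [-3/20, -1/5, 3/4] . (h_0, h_1, h_3) = 1

Solving yields:
  h_0 = 11460/2593
  h_1 = 10840/2593
  h_3 = 8640/2593

Starting state is 1, so the expected hitting time is h_1 = 10840/2593.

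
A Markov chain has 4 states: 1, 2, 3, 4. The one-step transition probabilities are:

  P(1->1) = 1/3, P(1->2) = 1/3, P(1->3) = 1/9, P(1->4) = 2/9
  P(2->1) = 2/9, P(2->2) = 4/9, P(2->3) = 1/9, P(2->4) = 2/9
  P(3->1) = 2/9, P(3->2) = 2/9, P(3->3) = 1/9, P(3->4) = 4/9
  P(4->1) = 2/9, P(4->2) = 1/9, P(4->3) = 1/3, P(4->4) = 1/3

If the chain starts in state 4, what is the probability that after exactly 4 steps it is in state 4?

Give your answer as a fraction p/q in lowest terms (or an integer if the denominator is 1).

Computing P^4 by repeated multiplication:
P^1 =
  1: [1/3, 1/3, 1/9, 2/9]
  2: [2/9, 4/9, 1/9, 2/9]
  3: [2/9, 2/9, 1/9, 4/9]
  4: [2/9, 1/9, 1/3, 1/3]
P^2 =
  1: [7/27, 25/81, 13/81, 22/81]
  2: [20/81, 26/81, 13/81, 22/81]
  3: [20/81, 20/81, 17/81, 8/27]
  4: [20/81, 19/81, 5/27, 1/3]
P^3 =
  1: [61/243, 211/729, 125/729, 70/243]
  2: [182/729, 212/729, 125/729, 70/243]
  3: [182/729, 22/81, 43/243, 220/729]
  4: [182/729, 193/729, 5/27, 73/243]
P^4 =
  1: [547/2187, 1853/6561, 383/2187, 1918/6561]
  2: [1640/6561, 206/729, 383/2187, 1918/6561]
  3: [1640/6561, 1816/6561, 1169/6561, 1936/6561]
  4: [1640/6561, 1807/6561, 389/2187, 649/2187]

(P^4)[4 -> 4] = 649/2187

Answer: 649/2187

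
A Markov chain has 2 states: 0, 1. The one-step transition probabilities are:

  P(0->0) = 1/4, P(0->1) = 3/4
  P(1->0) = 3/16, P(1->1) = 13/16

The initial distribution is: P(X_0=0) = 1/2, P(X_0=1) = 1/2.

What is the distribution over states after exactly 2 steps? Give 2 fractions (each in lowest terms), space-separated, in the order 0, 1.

Answer: 103/512 409/512

Derivation:
Propagating the distribution step by step (d_{t+1} = d_t * P):
d_0 = (0=1/2, 1=1/2)
  d_1[0] = 1/2*1/4 + 1/2*3/16 = 7/32
  d_1[1] = 1/2*3/4 + 1/2*13/16 = 25/32
d_1 = (0=7/32, 1=25/32)
  d_2[0] = 7/32*1/4 + 25/32*3/16 = 103/512
  d_2[1] = 7/32*3/4 + 25/32*13/16 = 409/512
d_2 = (0=103/512, 1=409/512)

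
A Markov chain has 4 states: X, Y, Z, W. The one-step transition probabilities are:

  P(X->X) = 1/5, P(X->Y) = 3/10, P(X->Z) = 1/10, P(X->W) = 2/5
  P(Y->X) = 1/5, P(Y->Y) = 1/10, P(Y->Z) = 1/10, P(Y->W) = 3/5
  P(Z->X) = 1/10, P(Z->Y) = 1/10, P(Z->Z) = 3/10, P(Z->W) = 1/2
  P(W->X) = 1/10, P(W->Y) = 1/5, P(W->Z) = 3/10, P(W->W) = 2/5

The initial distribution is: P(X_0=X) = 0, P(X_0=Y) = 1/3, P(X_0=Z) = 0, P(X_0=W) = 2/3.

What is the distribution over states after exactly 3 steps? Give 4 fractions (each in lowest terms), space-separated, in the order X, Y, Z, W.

Propagating the distribution step by step (d_{t+1} = d_t * P):
d_0 = (X=0, Y=1/3, Z=0, W=2/3)
  d_1[X] = 0*1/5 + 1/3*1/5 + 0*1/10 + 2/3*1/10 = 2/15
  d_1[Y] = 0*3/10 + 1/3*1/10 + 0*1/10 + 2/3*1/5 = 1/6
  d_1[Z] = 0*1/10 + 1/3*1/10 + 0*3/10 + 2/3*3/10 = 7/30
  d_1[W] = 0*2/5 + 1/3*3/5 + 0*1/2 + 2/3*2/5 = 7/15
d_1 = (X=2/15, Y=1/6, Z=7/30, W=7/15)
  d_2[X] = 2/15*1/5 + 1/6*1/5 + 7/30*1/10 + 7/15*1/10 = 13/100
  d_2[Y] = 2/15*3/10 + 1/6*1/10 + 7/30*1/10 + 7/15*1/5 = 13/75
  d_2[Z] = 2/15*1/10 + 1/6*1/10 + 7/30*3/10 + 7/15*3/10 = 6/25
  d_2[W] = 2/15*2/5 + 1/6*3/5 + 7/30*1/2 + 7/15*2/5 = 137/300
d_2 = (X=13/100, Y=13/75, Z=6/25, W=137/300)
  d_3[X] = 13/100*1/5 + 13/75*1/5 + 6/25*1/10 + 137/300*1/10 = 391/3000
  d_3[Y] = 13/100*3/10 + 13/75*1/10 + 6/25*1/10 + 137/300*1/5 = 103/600
  d_3[Z] = 13/100*1/10 + 13/75*1/10 + 6/25*3/10 + 137/300*3/10 = 359/1500
  d_3[W] = 13/100*2/5 + 13/75*3/5 + 6/25*1/2 + 137/300*2/5 = 172/375
d_3 = (X=391/3000, Y=103/600, Z=359/1500, W=172/375)

Answer: 391/3000 103/600 359/1500 172/375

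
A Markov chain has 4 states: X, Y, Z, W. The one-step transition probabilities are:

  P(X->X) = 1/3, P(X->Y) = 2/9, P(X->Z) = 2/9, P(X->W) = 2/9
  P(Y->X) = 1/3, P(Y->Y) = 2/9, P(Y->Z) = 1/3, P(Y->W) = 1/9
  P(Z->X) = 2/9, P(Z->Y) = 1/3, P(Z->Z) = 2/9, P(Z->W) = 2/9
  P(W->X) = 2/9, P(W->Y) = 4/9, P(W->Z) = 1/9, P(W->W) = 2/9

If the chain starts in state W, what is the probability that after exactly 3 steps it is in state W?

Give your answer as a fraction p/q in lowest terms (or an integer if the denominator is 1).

Computing P^3 by repeated multiplication:
P^1 =
  X: [1/3, 2/9, 2/9, 2/9]
  Y: [1/3, 2/9, 1/3, 1/9]
  Z: [2/9, 1/3, 2/9, 2/9]
  W: [2/9, 4/9, 1/9, 2/9]
P^2 =
  X: [23/81, 8/27, 2/9, 16/81]
  Y: [23/81, 23/81, 19/81, 16/81]
  Z: [23/81, 8/27, 19/81, 5/27]
  W: [8/27, 23/81, 20/81, 14/81]
P^3 =
  X: [209/729, 212/729, 170/729, 46/243]
  Y: [208/729, 71/243, 169/729, 139/729]
  Z: [209/729, 211/729, 19/81, 46/243]
  W: [209/729, 70/243, 19/81, 139/729]

(P^3)[W -> W] = 139/729

Answer: 139/729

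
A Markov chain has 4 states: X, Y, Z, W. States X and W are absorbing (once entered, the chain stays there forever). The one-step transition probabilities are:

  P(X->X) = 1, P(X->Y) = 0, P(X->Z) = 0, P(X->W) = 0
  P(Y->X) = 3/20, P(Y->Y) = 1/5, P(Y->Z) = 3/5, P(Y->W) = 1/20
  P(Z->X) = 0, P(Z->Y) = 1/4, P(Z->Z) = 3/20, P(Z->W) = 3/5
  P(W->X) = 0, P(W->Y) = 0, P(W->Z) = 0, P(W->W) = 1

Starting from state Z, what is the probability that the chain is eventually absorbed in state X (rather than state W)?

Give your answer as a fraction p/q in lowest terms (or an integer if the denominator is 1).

Answer: 15/212

Derivation:
Let a_i = P(absorbed in X | start in state i).
Boundary conditions: a_X = 1, a_W = 0.
For each transient state i, a_i = sum_j P(i->j) * a_j:
  a_Y = 3/20*a_X + 1/5*a_Y + 3/5*a_Z + 1/20*a_W
  a_Z = 0*a_X + 1/4*a_Y + 3/20*a_Z + 3/5*a_W

Substituting a_X = 1 and a_W = 0, rearrange to (I - Q) a = r where r[i] = P(i -> X):
  [4/5, -3/5] . (a_Y, a_Z) = 3/20
  [-1/4, 17/20] . (a_Y, a_Z) = 0

Solving yields:
  a_Y = 51/212
  a_Z = 15/212

Starting state is Z, so the absorption probability is a_Z = 15/212.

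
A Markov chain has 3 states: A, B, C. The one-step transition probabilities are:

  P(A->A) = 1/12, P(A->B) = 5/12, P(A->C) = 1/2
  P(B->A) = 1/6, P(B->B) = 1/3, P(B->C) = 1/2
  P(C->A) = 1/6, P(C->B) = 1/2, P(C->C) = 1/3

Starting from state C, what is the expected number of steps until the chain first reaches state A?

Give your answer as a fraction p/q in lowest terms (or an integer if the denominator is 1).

Let h_i = expected steps to first reach A from state i.
Boundary: h_A = 0.
First-step equations for the other states:
  h_B = 1 + 1/6*h_A + 1/3*h_B + 1/2*h_C
  h_C = 1 + 1/6*h_A + 1/2*h_B + 1/3*h_C

Substituting h_A = 0 and rearranging gives the linear system (I - Q) h = 1:
  [2/3, -1/2] . (h_B, h_C) = 1
  [-1/2, 2/3] . (h_B, h_C) = 1

Solving yields:
  h_B = 6
  h_C = 6

Starting state is C, so the expected hitting time is h_C = 6.

Answer: 6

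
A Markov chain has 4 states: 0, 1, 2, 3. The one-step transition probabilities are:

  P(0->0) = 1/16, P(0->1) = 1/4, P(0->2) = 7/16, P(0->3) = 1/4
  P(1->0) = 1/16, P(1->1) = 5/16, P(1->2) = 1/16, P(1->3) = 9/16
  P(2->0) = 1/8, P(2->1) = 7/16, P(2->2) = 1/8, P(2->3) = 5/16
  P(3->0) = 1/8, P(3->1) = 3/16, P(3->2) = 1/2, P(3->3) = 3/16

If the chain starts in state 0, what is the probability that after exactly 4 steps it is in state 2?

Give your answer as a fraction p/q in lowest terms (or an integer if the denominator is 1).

Computing P^4 by repeated multiplication:
P^1 =
  0: [1/16, 1/4, 7/16, 1/4]
  1: [1/16, 5/16, 1/16, 9/16]
  2: [1/8, 7/16, 1/8, 5/16]
  3: [1/8, 3/16, 1/2, 3/16]
P^2 =
  0: [27/256, 85/256, 57/256, 87/256]
  1: [13/128, 63/256, 43/128, 81/256]
  2: [23/256, 9/32, 65/256, 3/8]
  3: [27/256, 11/32, 57/256, 21/64]
P^3 =
  0: [25/256, 1193/4096, 271/1024, 1419/4096]
  1: [423/4096, 79/256, 1065/4096, 21/64]
  2: [417/4096, 1195/4096, 1131/4096, 1353/4096]
  3: [397/4096, 1199/4096, 1063/4096, 1437/4096]
P^4 =
  0: [6599/65536, 9705/32768, 17513/65536, 11007/32768]
  1: [6505/65536, 19499/65536, 17107/65536, 22425/65536]
  2: [1645/16384, 19619/65536, 1075/4096, 22137/65536]
  3: [1649/16384, 19335/65536, 275/1024, 22005/65536]

(P^4)[0 -> 2] = 17513/65536

Answer: 17513/65536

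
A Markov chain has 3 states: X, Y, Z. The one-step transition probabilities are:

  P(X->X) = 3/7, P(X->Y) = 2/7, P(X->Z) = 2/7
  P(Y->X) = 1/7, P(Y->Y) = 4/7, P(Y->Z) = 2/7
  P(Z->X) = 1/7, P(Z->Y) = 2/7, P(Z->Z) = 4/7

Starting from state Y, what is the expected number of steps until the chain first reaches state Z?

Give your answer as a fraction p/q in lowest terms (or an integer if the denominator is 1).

Let h_i = expected steps to first reach Z from state i.
Boundary: h_Z = 0.
First-step equations for the other states:
  h_X = 1 + 3/7*h_X + 2/7*h_Y + 2/7*h_Z
  h_Y = 1 + 1/7*h_X + 4/7*h_Y + 2/7*h_Z

Substituting h_Z = 0 and rearranging gives the linear system (I - Q) h = 1:
  [4/7, -2/7] . (h_X, h_Y) = 1
  [-1/7, 3/7] . (h_X, h_Y) = 1

Solving yields:
  h_X = 7/2
  h_Y = 7/2

Starting state is Y, so the expected hitting time is h_Y = 7/2.

Answer: 7/2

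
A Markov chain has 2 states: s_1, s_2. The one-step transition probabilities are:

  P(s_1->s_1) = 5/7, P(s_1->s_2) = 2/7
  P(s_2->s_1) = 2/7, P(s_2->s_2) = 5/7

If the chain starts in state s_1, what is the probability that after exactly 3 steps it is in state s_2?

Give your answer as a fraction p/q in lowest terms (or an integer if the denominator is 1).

Answer: 158/343

Derivation:
Computing P^3 by repeated multiplication:
P^1 =
  s_1: [5/7, 2/7]
  s_2: [2/7, 5/7]
P^2 =
  s_1: [29/49, 20/49]
  s_2: [20/49, 29/49]
P^3 =
  s_1: [185/343, 158/343]
  s_2: [158/343, 185/343]

(P^3)[s_1 -> s_2] = 158/343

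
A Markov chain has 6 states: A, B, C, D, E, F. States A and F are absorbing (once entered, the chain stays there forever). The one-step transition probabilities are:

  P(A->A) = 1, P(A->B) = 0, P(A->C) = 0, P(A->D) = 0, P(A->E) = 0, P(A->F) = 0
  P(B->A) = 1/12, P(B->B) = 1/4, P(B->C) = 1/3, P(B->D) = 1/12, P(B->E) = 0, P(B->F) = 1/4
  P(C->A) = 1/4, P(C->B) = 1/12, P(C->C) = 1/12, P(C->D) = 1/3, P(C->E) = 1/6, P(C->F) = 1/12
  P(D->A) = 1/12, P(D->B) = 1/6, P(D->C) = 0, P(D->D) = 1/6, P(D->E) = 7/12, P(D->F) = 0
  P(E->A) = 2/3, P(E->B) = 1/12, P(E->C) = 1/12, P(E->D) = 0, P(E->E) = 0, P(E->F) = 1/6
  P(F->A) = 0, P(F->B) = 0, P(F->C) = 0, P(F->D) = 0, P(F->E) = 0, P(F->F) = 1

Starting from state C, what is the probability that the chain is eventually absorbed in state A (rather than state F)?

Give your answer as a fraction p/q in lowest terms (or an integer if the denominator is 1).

Let a_i = P(absorbed in A | start in state i).
Boundary conditions: a_A = 1, a_F = 0.
For each transient state i, a_i = sum_j P(i->j) * a_j:
  a_B = 1/12*a_A + 1/4*a_B + 1/3*a_C + 1/12*a_D + 0*a_E + 1/4*a_F
  a_C = 1/4*a_A + 1/12*a_B + 1/12*a_C + 1/3*a_D + 1/6*a_E + 1/12*a_F
  a_D = 1/12*a_A + 1/6*a_B + 0*a_C + 1/6*a_D + 7/12*a_E + 0*a_F
  a_E = 2/3*a_A + 1/12*a_B + 1/12*a_C + 0*a_D + 0*a_E + 1/6*a_F

Substituting a_A = 1 and a_F = 0, rearrange to (I - Q) a = r where r[i] = P(i -> A):
  [3/4, -1/3, -1/12, 0] . (a_B, a_C, a_D, a_E) = 1/12
  [-1/12, 11/12, -1/3, -1/6] . (a_B, a_C, a_D, a_E) = 1/4
  [-1/6, 0, 5/6, -7/12] . (a_B, a_C, a_D, a_E) = 1/12
  [-1/12, -1/12, 0, 1] . (a_B, a_C, a_D, a_E) = 2/3

Solving yields:
  a_B = 5207/10048
  a_C = 7337/10048
  a_D = 7467/10048
  a_E = 121/157

Starting state is C, so the absorption probability is a_C = 7337/10048.

Answer: 7337/10048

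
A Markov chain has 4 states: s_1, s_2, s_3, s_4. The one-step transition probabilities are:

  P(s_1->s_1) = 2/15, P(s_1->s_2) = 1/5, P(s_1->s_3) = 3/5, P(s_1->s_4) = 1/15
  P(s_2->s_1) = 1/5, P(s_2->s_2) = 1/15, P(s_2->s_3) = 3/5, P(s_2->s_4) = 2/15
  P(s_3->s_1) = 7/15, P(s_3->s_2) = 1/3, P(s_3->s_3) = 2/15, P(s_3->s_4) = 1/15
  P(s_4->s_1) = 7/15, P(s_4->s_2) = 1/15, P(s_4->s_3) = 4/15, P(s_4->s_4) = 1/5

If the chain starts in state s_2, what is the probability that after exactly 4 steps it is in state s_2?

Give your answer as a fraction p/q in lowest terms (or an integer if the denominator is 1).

Computing P^4 by repeated multiplication:
P^1 =
  s_1: [2/15, 1/5, 3/5, 1/15]
  s_2: [1/5, 1/15, 3/5, 2/15]
  s_3: [7/15, 1/3, 2/15, 1/15]
  s_4: [7/15, 1/15, 4/15, 1/5]
P^2 =
  s_1: [83/225, 11/45, 67/225, 4/45]
  s_2: [86/225, 19/75, 62/225, 4/45]
  s_3: [2/9, 37/225, 116/225, 22/225]
  s_4: [22/75, 1/5, 92/225, 22/225]
P^3 =
  s_1: [188/675, 659/3375, 1456/3375, 64/675]
  s_2: [917/3375, 43/225, 497/1125, 322/3375]
  s_3: [1177/3375, 263/1125, 1103/3375, 34/375]
  s_4: [71/225, 29/135, 1271/3375, 314/3375]
P^4 =
  s_1: [16289/50625, 1231/5625, 18583/50625, 1558/16875]
  s_2: [3292/10125, 11173/50625, 18328/50625, 4664/50625]
  s_3: [14584/50625, 10141/50625, 21124/50625, 1592/16875]
  s_4: [616/2025, 10589/50625, 2212/5625, 1576/16875]

(P^4)[s_2 -> s_2] = 11173/50625

Answer: 11173/50625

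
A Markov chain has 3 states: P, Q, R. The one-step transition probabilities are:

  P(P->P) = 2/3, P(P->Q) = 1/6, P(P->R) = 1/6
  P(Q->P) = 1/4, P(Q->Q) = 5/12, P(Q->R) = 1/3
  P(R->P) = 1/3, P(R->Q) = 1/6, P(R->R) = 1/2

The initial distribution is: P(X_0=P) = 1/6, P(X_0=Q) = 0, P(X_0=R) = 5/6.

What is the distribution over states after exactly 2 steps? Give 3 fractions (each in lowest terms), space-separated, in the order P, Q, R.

Answer: 97/216 5/24 37/108

Derivation:
Propagating the distribution step by step (d_{t+1} = d_t * P):
d_0 = (P=1/6, Q=0, R=5/6)
  d_1[P] = 1/6*2/3 + 0*1/4 + 5/6*1/3 = 7/18
  d_1[Q] = 1/6*1/6 + 0*5/12 + 5/6*1/6 = 1/6
  d_1[R] = 1/6*1/6 + 0*1/3 + 5/6*1/2 = 4/9
d_1 = (P=7/18, Q=1/6, R=4/9)
  d_2[P] = 7/18*2/3 + 1/6*1/4 + 4/9*1/3 = 97/216
  d_2[Q] = 7/18*1/6 + 1/6*5/12 + 4/9*1/6 = 5/24
  d_2[R] = 7/18*1/6 + 1/6*1/3 + 4/9*1/2 = 37/108
d_2 = (P=97/216, Q=5/24, R=37/108)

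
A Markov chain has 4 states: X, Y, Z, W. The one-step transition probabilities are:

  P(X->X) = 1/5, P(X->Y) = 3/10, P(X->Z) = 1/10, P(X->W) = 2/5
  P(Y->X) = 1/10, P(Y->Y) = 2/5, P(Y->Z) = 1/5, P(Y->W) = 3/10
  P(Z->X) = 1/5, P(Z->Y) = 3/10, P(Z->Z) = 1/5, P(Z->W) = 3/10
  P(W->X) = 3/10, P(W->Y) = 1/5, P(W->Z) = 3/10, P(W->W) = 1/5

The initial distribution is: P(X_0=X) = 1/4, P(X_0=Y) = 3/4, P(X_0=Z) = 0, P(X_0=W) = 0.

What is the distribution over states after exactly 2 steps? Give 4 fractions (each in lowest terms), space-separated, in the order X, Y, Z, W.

Propagating the distribution step by step (d_{t+1} = d_t * P):
d_0 = (X=1/4, Y=3/4, Z=0, W=0)
  d_1[X] = 1/4*1/5 + 3/4*1/10 + 0*1/5 + 0*3/10 = 1/8
  d_1[Y] = 1/4*3/10 + 3/4*2/5 + 0*3/10 + 0*1/5 = 3/8
  d_1[Z] = 1/4*1/10 + 3/4*1/5 + 0*1/5 + 0*3/10 = 7/40
  d_1[W] = 1/4*2/5 + 3/4*3/10 + 0*3/10 + 0*1/5 = 13/40
d_1 = (X=1/8, Y=3/8, Z=7/40, W=13/40)
  d_2[X] = 1/8*1/5 + 3/8*1/10 + 7/40*1/5 + 13/40*3/10 = 39/200
  d_2[Y] = 1/8*3/10 + 3/8*2/5 + 7/40*3/10 + 13/40*1/5 = 61/200
  d_2[Z] = 1/8*1/10 + 3/8*1/5 + 7/40*1/5 + 13/40*3/10 = 11/50
  d_2[W] = 1/8*2/5 + 3/8*3/10 + 7/40*3/10 + 13/40*1/5 = 7/25
d_2 = (X=39/200, Y=61/200, Z=11/50, W=7/25)

Answer: 39/200 61/200 11/50 7/25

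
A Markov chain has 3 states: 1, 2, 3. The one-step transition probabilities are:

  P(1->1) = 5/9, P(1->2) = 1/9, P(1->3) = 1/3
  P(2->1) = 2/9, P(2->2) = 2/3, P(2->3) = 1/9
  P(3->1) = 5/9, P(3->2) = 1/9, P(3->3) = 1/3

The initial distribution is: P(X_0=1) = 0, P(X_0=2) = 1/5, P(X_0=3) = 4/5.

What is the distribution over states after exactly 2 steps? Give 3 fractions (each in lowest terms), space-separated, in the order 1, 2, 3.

Answer: 13/27 19/81 23/81

Derivation:
Propagating the distribution step by step (d_{t+1} = d_t * P):
d_0 = (1=0, 2=1/5, 3=4/5)
  d_1[1] = 0*5/9 + 1/5*2/9 + 4/5*5/9 = 22/45
  d_1[2] = 0*1/9 + 1/5*2/3 + 4/5*1/9 = 2/9
  d_1[3] = 0*1/3 + 1/5*1/9 + 4/5*1/3 = 13/45
d_1 = (1=22/45, 2=2/9, 3=13/45)
  d_2[1] = 22/45*5/9 + 2/9*2/9 + 13/45*5/9 = 13/27
  d_2[2] = 22/45*1/9 + 2/9*2/3 + 13/45*1/9 = 19/81
  d_2[3] = 22/45*1/3 + 2/9*1/9 + 13/45*1/3 = 23/81
d_2 = (1=13/27, 2=19/81, 3=23/81)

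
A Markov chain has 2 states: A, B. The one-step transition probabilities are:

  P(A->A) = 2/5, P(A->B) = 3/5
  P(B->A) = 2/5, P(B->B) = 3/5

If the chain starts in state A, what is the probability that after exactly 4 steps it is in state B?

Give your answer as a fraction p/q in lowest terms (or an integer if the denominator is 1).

Computing P^4 by repeated multiplication:
P^1 =
  A: [2/5, 3/5]
  B: [2/5, 3/5]
P^2 =
  A: [2/5, 3/5]
  B: [2/5, 3/5]
P^3 =
  A: [2/5, 3/5]
  B: [2/5, 3/5]
P^4 =
  A: [2/5, 3/5]
  B: [2/5, 3/5]

(P^4)[A -> B] = 3/5

Answer: 3/5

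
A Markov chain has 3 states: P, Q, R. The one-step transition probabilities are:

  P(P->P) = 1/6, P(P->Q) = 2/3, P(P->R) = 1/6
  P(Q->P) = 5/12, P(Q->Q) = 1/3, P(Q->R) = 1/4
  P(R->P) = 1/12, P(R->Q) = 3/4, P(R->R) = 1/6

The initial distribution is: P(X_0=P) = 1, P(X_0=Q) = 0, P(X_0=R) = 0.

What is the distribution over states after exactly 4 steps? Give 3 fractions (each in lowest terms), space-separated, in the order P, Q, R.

Answer: 977/3456 5249/10368 547/2592

Derivation:
Propagating the distribution step by step (d_{t+1} = d_t * P):
d_0 = (P=1, Q=0, R=0)
  d_1[P] = 1*1/6 + 0*5/12 + 0*1/12 = 1/6
  d_1[Q] = 1*2/3 + 0*1/3 + 0*3/4 = 2/3
  d_1[R] = 1*1/6 + 0*1/4 + 0*1/6 = 1/6
d_1 = (P=1/6, Q=2/3, R=1/6)
  d_2[P] = 1/6*1/6 + 2/3*5/12 + 1/6*1/12 = 23/72
  d_2[Q] = 1/6*2/3 + 2/3*1/3 + 1/6*3/4 = 11/24
  d_2[R] = 1/6*1/6 + 2/3*1/4 + 1/6*1/6 = 2/9
d_2 = (P=23/72, Q=11/24, R=2/9)
  d_3[P] = 23/72*1/6 + 11/24*5/12 + 2/9*1/12 = 227/864
  d_3[Q] = 23/72*2/3 + 11/24*1/3 + 2/9*3/4 = 115/216
  d_3[R] = 23/72*1/6 + 11/24*1/4 + 2/9*1/6 = 59/288
d_3 = (P=227/864, Q=115/216, R=59/288)
  d_4[P] = 227/864*1/6 + 115/216*5/12 + 59/288*1/12 = 977/3456
  d_4[Q] = 227/864*2/3 + 115/216*1/3 + 59/288*3/4 = 5249/10368
  d_4[R] = 227/864*1/6 + 115/216*1/4 + 59/288*1/6 = 547/2592
d_4 = (P=977/3456, Q=5249/10368, R=547/2592)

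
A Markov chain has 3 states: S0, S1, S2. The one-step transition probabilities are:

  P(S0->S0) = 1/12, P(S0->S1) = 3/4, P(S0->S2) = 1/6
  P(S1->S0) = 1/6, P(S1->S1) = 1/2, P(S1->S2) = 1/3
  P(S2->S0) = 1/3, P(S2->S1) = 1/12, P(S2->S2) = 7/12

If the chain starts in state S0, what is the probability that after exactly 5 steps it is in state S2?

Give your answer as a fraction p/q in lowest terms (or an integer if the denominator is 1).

Answer: 49349/124416

Derivation:
Computing P^5 by repeated multiplication:
P^1 =
  S0: [1/12, 3/4, 1/6]
  S1: [1/6, 1/2, 1/3]
  S2: [1/3, 1/12, 7/12]
P^2 =
  S0: [3/16, 65/144, 13/36]
  S1: [5/24, 29/72, 7/18]
  S2: [17/72, 49/144, 61/144]
P^3 =
  S0: [365/1728, 685/1728, 113/288]
  S1: [185/864, 337/864, 19/48]
  S2: [47/216, 661/1728, 691/1728]
P^4 =
  S0: [4447/20736, 299/768, 1027/2592]
  S1: [2227/10368, 1343/3456, 257/648]
  S2: [2231/10368, 8041/20736, 8233/20736]
P^5 =
  S0: [17819/82944, 96677/248832, 49349/124416]
  S1: [8911/41472, 48329/124416, 24677/62208]
  S2: [13369/62208, 96637/248832, 98719/248832]

(P^5)[S0 -> S2] = 49349/124416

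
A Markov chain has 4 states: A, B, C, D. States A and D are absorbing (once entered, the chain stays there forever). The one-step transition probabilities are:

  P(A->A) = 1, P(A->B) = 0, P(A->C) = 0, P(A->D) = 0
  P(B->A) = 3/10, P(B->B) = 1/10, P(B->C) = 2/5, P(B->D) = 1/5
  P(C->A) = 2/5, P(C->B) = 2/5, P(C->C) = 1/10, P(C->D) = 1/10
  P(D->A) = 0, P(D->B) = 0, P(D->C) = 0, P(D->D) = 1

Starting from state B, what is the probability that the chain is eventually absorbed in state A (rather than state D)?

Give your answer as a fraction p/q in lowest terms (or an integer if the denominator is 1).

Answer: 43/65

Derivation:
Let a_i = P(absorbed in A | start in state i).
Boundary conditions: a_A = 1, a_D = 0.
For each transient state i, a_i = sum_j P(i->j) * a_j:
  a_B = 3/10*a_A + 1/10*a_B + 2/5*a_C + 1/5*a_D
  a_C = 2/5*a_A + 2/5*a_B + 1/10*a_C + 1/10*a_D

Substituting a_A = 1 and a_D = 0, rearrange to (I - Q) a = r where r[i] = P(i -> A):
  [9/10, -2/5] . (a_B, a_C) = 3/10
  [-2/5, 9/10] . (a_B, a_C) = 2/5

Solving yields:
  a_B = 43/65
  a_C = 48/65

Starting state is B, so the absorption probability is a_B = 43/65.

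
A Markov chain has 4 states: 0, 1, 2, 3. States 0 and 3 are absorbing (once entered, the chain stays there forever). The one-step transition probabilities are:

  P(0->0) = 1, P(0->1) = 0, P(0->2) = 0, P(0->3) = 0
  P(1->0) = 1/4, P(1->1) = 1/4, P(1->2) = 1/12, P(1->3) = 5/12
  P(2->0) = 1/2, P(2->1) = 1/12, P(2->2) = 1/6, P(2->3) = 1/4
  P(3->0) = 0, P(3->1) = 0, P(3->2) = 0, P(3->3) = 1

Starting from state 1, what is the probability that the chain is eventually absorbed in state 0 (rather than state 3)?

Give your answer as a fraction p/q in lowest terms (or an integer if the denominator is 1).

Answer: 36/89

Derivation:
Let a_i = P(absorbed in 0 | start in state i).
Boundary conditions: a_0 = 1, a_3 = 0.
For each transient state i, a_i = sum_j P(i->j) * a_j:
  a_1 = 1/4*a_0 + 1/4*a_1 + 1/12*a_2 + 5/12*a_3
  a_2 = 1/2*a_0 + 1/12*a_1 + 1/6*a_2 + 1/4*a_3

Substituting a_0 = 1 and a_3 = 0, rearrange to (I - Q) a = r where r[i] = P(i -> 0):
  [3/4, -1/12] . (a_1, a_2) = 1/4
  [-1/12, 5/6] . (a_1, a_2) = 1/2

Solving yields:
  a_1 = 36/89
  a_2 = 57/89

Starting state is 1, so the absorption probability is a_1 = 36/89.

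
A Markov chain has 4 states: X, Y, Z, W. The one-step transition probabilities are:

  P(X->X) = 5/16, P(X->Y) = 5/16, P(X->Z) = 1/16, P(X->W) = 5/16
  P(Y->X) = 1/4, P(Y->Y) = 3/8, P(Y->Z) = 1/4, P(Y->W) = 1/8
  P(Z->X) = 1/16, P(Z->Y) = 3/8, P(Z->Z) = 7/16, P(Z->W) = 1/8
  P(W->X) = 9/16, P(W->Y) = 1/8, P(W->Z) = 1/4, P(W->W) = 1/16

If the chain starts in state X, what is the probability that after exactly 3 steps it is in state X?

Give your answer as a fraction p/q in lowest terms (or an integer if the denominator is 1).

Answer: 1169/4096

Derivation:
Computing P^3 by repeated multiplication:
P^1 =
  X: [5/16, 5/16, 1/16, 5/16]
  Y: [1/4, 3/8, 1/4, 1/8]
  Z: [1/16, 3/8, 7/16, 1/8]
  W: [9/16, 1/8, 1/4, 1/16]
P^2 =
  X: [91/256, 71/256, 13/64, 21/128]
  Y: [33/128, 21/64, 1/4, 21/128]
  Z: [27/128, 87/256, 41/128, 33/256]
  W: [33/128, 83/256, 49/256, 29/128]
P^3 =
  X: [1169/4096, 1277/4096, 907/4096, 743/4096]
  Y: [277/1024, 651/2048, 509/2048, 167/1024]
  Z: [997/4096, 675/2048, 277/1024, 641/4096]
  W: [1233/4096, 619/2048, 973/4096, 163/1024]

(P^3)[X -> X] = 1169/4096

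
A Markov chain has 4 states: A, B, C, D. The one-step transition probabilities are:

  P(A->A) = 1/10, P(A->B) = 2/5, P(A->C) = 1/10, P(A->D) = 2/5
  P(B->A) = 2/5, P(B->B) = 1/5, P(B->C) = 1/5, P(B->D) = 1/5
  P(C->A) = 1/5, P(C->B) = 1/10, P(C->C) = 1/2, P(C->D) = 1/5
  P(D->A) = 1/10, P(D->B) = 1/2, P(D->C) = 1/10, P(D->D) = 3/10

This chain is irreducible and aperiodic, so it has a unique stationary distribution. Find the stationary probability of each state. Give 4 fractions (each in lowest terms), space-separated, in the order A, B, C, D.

The stationary distribution satisfies pi = pi * P, i.e.:
  pi_A = 1/10*pi_A + 2/5*pi_B + 1/5*pi_C + 1/10*pi_D
  pi_B = 2/5*pi_A + 1/5*pi_B + 1/10*pi_C + 1/2*pi_D
  pi_C = 1/10*pi_A + 1/5*pi_B + 1/2*pi_C + 1/10*pi_D
  pi_D = 2/5*pi_A + 1/5*pi_B + 1/5*pi_C + 3/10*pi_D
with normalization: pi_A + pi_B + pi_C + pi_D = 1.

Using the first 3 balance equations plus normalization, the linear system A*pi = b is:
  [-9/10, 2/5, 1/5, 1/10] . pi = 0
  [2/5, -4/5, 1/10, 1/2] . pi = 0
  [1/10, 1/5, -1/2, 1/10] . pi = 0
  [1, 1, 1, 1] . pi = 1

Solving yields:
  pi_A = 178/839
  pi_B = 253/839
  pi_C = 182/839
  pi_D = 226/839

Verification (pi * P):
  178/839*1/10 + 253/839*2/5 + 182/839*1/5 + 226/839*1/10 = 178/839 = pi_A  (ok)
  178/839*2/5 + 253/839*1/5 + 182/839*1/10 + 226/839*1/2 = 253/839 = pi_B  (ok)
  178/839*1/10 + 253/839*1/5 + 182/839*1/2 + 226/839*1/10 = 182/839 = pi_C  (ok)
  178/839*2/5 + 253/839*1/5 + 182/839*1/5 + 226/839*3/10 = 226/839 = pi_D  (ok)

Answer: 178/839 253/839 182/839 226/839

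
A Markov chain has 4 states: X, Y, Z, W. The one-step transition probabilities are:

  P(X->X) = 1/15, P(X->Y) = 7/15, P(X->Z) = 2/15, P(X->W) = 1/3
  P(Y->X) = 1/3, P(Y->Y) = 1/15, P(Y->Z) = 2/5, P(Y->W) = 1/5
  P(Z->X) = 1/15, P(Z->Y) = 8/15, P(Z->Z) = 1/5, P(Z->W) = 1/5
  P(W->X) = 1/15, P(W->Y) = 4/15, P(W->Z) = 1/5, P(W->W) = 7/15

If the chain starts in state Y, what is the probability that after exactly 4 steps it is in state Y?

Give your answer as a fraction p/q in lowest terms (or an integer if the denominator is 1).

Computing P^4 by repeated multiplication:
P^1 =
  X: [1/15, 7/15, 2/15, 1/3]
  Y: [1/3, 1/15, 2/5, 1/5]
  Z: [1/15, 8/15, 1/5, 1/5]
  W: [1/15, 4/15, 1/5, 7/15]
P^2 =
  X: [43/225, 2/9, 13/45, 67/225]
  Y: [19/225, 32/75, 43/225, 67/225]
  Z: [47/225, 17/75, 68/225, 59/225]
  W: [31/225, 7/25, 56/225, 1/3]
P^3 =
  X: [17/135, 1139/3375, 782/3375, 343/1125]
  Y: [203/1125, 841/3375, 944/3375, 109/375]
  Z: [143/1125, 232/675, 781/3375, 67/225]
  W: [53/375, 1028/3375, 833/3375, 1037/3375]
P^4 =
  X: [7931/50625, 14486/50625, 13117/50625, 15091/50625]
  Y: [6739/50625, 3316/10125, 4013/16875, 5089/16875]
  Z: [1603/10125, 14431/50625, 488/1875, 1667/5625]
  W: [7487/50625, 15179/50625, 4244/16875, 15227/50625]

(P^4)[Y -> Y] = 3316/10125

Answer: 3316/10125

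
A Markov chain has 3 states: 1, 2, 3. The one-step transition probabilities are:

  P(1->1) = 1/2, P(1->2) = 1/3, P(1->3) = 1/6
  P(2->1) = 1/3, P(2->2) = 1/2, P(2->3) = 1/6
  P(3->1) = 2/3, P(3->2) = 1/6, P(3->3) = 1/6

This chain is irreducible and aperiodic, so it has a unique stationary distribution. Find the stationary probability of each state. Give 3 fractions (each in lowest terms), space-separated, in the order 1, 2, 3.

Answer: 7/15 11/30 1/6

Derivation:
The stationary distribution satisfies pi = pi * P, i.e.:
  pi_1 = 1/2*pi_1 + 1/3*pi_2 + 2/3*pi_3
  pi_2 = 1/3*pi_1 + 1/2*pi_2 + 1/6*pi_3
  pi_3 = 1/6*pi_1 + 1/6*pi_2 + 1/6*pi_3
with normalization: pi_1 + pi_2 + pi_3 = 1.

Using the first 2 balance equations plus normalization, the linear system A*pi = b is:
  [-1/2, 1/3, 2/3] . pi = 0
  [1/3, -1/2, 1/6] . pi = 0
  [1, 1, 1] . pi = 1

Solving yields:
  pi_1 = 7/15
  pi_2 = 11/30
  pi_3 = 1/6

Verification (pi * P):
  7/15*1/2 + 11/30*1/3 + 1/6*2/3 = 7/15 = pi_1  (ok)
  7/15*1/3 + 11/30*1/2 + 1/6*1/6 = 11/30 = pi_2  (ok)
  7/15*1/6 + 11/30*1/6 + 1/6*1/6 = 1/6 = pi_3  (ok)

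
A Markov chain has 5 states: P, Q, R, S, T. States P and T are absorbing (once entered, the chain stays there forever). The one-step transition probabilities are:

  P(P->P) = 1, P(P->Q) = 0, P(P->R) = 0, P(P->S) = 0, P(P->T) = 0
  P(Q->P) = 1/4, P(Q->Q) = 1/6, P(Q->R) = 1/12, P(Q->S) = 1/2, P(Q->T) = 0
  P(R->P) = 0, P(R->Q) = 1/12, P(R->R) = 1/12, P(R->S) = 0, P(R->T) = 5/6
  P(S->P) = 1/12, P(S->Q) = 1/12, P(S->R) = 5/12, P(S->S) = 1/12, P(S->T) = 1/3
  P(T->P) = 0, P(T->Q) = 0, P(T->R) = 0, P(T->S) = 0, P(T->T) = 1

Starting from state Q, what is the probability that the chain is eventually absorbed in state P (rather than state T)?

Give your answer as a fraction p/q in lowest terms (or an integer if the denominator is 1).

Answer: 429/1103

Derivation:
Let a_i = P(absorbed in P | start in state i).
Boundary conditions: a_P = 1, a_T = 0.
For each transient state i, a_i = sum_j P(i->j) * a_j:
  a_Q = 1/4*a_P + 1/6*a_Q + 1/12*a_R + 1/2*a_S + 0*a_T
  a_R = 0*a_P + 1/12*a_Q + 1/12*a_R + 0*a_S + 5/6*a_T
  a_S = 1/12*a_P + 1/12*a_Q + 5/12*a_R + 1/12*a_S + 1/3*a_T

Substituting a_P = 1 and a_T = 0, rearrange to (I - Q) a = r where r[i] = P(i -> P):
  [5/6, -1/12, -1/2] . (a_Q, a_R, a_S) = 1/4
  [-1/12, 11/12, 0] . (a_Q, a_R, a_S) = 0
  [-1/12, -5/12, 11/12] . (a_Q, a_R, a_S) = 1/12

Solving yields:
  a_Q = 429/1103
  a_R = 39/1103
  a_S = 157/1103

Starting state is Q, so the absorption probability is a_Q = 429/1103.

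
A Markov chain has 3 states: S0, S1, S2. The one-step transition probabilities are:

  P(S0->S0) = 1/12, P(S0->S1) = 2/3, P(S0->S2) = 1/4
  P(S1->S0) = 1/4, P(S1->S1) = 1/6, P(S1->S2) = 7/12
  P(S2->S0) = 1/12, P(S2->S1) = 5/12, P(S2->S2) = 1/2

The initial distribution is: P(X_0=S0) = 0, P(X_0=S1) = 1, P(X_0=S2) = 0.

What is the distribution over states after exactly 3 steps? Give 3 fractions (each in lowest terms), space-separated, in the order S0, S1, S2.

Answer: 5/32 193/576 293/576

Derivation:
Propagating the distribution step by step (d_{t+1} = d_t * P):
d_0 = (S0=0, S1=1, S2=0)
  d_1[S0] = 0*1/12 + 1*1/4 + 0*1/12 = 1/4
  d_1[S1] = 0*2/3 + 1*1/6 + 0*5/12 = 1/6
  d_1[S2] = 0*1/4 + 1*7/12 + 0*1/2 = 7/12
d_1 = (S0=1/4, S1=1/6, S2=7/12)
  d_2[S0] = 1/4*1/12 + 1/6*1/4 + 7/12*1/12 = 1/9
  d_2[S1] = 1/4*2/3 + 1/6*1/6 + 7/12*5/12 = 7/16
  d_2[S2] = 1/4*1/4 + 1/6*7/12 + 7/12*1/2 = 65/144
d_2 = (S0=1/9, S1=7/16, S2=65/144)
  d_3[S0] = 1/9*1/12 + 7/16*1/4 + 65/144*1/12 = 5/32
  d_3[S1] = 1/9*2/3 + 7/16*1/6 + 65/144*5/12 = 193/576
  d_3[S2] = 1/9*1/4 + 7/16*7/12 + 65/144*1/2 = 293/576
d_3 = (S0=5/32, S1=193/576, S2=293/576)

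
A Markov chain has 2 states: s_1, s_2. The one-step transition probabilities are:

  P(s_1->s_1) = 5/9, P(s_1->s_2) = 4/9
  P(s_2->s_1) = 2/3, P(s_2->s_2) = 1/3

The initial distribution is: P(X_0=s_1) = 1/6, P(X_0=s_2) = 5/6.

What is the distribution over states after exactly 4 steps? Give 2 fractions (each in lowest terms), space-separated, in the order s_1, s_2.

Answer: 23617/39366 15749/39366

Derivation:
Propagating the distribution step by step (d_{t+1} = d_t * P):
d_0 = (s_1=1/6, s_2=5/6)
  d_1[s_1] = 1/6*5/9 + 5/6*2/3 = 35/54
  d_1[s_2] = 1/6*4/9 + 5/6*1/3 = 19/54
d_1 = (s_1=35/54, s_2=19/54)
  d_2[s_1] = 35/54*5/9 + 19/54*2/3 = 289/486
  d_2[s_2] = 35/54*4/9 + 19/54*1/3 = 197/486
d_2 = (s_1=289/486, s_2=197/486)
  d_3[s_1] = 289/486*5/9 + 197/486*2/3 = 2627/4374
  d_3[s_2] = 289/486*4/9 + 197/486*1/3 = 1747/4374
d_3 = (s_1=2627/4374, s_2=1747/4374)
  d_4[s_1] = 2627/4374*5/9 + 1747/4374*2/3 = 23617/39366
  d_4[s_2] = 2627/4374*4/9 + 1747/4374*1/3 = 15749/39366
d_4 = (s_1=23617/39366, s_2=15749/39366)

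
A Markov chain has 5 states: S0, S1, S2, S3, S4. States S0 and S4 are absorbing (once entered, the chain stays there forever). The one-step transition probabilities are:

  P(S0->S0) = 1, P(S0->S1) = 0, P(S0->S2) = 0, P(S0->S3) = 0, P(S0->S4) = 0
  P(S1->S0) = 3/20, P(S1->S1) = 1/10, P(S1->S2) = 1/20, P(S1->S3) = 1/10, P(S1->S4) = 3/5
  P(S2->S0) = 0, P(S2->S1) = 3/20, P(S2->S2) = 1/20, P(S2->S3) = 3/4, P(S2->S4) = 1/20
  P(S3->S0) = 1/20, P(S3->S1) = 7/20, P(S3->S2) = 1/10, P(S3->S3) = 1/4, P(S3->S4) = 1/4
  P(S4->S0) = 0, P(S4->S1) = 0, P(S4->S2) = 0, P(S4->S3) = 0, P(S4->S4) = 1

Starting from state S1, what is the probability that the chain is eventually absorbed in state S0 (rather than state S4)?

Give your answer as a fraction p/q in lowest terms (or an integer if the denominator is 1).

Answer: 409/2081

Derivation:
Let a_i = P(absorbed in S0 | start in state i).
Boundary conditions: a_S0 = 1, a_S4 = 0.
For each transient state i, a_i = sum_j P(i->j) * a_j:
  a_S1 = 3/20*a_S0 + 1/10*a_S1 + 1/20*a_S2 + 1/10*a_S3 + 3/5*a_S4
  a_S2 = 0*a_S0 + 3/20*a_S1 + 1/20*a_S2 + 3/4*a_S3 + 1/20*a_S4
  a_S3 = 1/20*a_S0 + 7/20*a_S1 + 1/10*a_S2 + 1/4*a_S3 + 1/4*a_S4

Substituting a_S0 = 1 and a_S4 = 0, rearrange to (I - Q) a = r where r[i] = P(i -> S0):
  [9/10, -1/20, -1/10] . (a_S1, a_S2, a_S3) = 3/20
  [-3/20, 19/20, -3/4] . (a_S1, a_S2, a_S3) = 0
  [-7/20, -1/10, 3/4] . (a_S1, a_S2, a_S3) = 1/20

Solving yields:
  a_S1 = 409/2081
  a_S2 = 363/2081
  a_S3 = 378/2081

Starting state is S1, so the absorption probability is a_S1 = 409/2081.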